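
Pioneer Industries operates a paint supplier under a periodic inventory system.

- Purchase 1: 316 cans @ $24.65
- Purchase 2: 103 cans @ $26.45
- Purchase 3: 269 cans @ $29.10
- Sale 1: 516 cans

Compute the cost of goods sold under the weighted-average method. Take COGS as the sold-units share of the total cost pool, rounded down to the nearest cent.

COGS = $13,756.23

Sale 1, sell 516: 516/688 × $18,341.65 → $13,756.23
Ending inventory (cost pool remaining) = $4,585.42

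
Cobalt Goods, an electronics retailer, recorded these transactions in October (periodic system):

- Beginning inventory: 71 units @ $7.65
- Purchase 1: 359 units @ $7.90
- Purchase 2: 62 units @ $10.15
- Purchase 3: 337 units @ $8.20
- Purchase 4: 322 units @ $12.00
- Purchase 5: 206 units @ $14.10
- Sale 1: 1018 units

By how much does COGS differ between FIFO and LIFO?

$1,840.25

FIFO COGS: 71 @ $7.65 + 359 @ $7.90 + 62 @ $10.15 + 337 @ $8.20 + 189 @ $12.00 = $9,039.95
LIFO COGS: 206 @ $14.10 + 322 @ $12.00 + 337 @ $8.20 + 62 @ $10.15 + 91 @ $7.90 = $10,880.20
Difference = |$9,039.95 − $10,880.20| = $1,840.25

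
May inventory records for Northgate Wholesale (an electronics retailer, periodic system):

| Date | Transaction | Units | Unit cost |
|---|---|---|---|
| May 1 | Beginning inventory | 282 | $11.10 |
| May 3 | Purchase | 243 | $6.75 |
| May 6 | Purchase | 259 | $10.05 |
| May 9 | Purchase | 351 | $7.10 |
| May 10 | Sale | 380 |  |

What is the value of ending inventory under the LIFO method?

Ending inventory = $7,081.95

May 10, 380 sold [LIFO — newest first]: 351 @ $7.10 + 29 @ $10.05 = $2,783.55
Ending inventory: 282 @ $11.10 + 243 @ $6.75 + 230 @ $10.05 = $7,081.95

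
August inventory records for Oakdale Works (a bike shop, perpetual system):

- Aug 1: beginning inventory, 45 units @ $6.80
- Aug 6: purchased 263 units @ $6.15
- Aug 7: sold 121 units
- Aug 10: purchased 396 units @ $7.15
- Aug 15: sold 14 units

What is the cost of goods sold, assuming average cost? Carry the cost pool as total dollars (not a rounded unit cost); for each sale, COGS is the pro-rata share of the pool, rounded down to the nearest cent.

After Aug 1: 45 on hand, pool $306.00 (≈ $6.8000 each)
After Aug 6: 308 on hand, pool $1,923.45 (≈ $6.2450 each)
Aug 7, sell 121: 121/308 × $1,923.45 → $755.64
After Aug 10: 583 on hand, pool $3,999.21 (≈ $6.8597 each)
Aug 15, sell 14: 14/583 × $3,999.21 → $96.03
Total COGS = $755.64 + $96.03 = $851.67
Ending inventory (cost pool remaining) = $3,903.18

COGS = $851.67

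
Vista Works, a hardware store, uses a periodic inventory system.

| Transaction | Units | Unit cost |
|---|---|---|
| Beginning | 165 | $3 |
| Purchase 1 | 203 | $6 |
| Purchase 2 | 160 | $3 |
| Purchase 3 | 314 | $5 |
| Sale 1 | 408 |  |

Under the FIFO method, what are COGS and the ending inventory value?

Sale 1 (408) [FIFO — oldest first]: 165 @ $3 + 203 @ $6 + 40 @ $3 = $1,833
Ending inventory: 120 @ $3 + 314 @ $5 = $1,930
Check: goods available $3,763 = COGS $1,833 + ending $1,930

COGS = $1,833; ending inventory = $1,930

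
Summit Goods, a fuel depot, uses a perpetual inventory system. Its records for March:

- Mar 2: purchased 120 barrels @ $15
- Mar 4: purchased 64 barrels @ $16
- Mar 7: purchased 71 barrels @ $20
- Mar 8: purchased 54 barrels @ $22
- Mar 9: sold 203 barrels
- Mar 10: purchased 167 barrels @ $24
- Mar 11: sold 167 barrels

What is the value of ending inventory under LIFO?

Mar 9, 203 sold [LIFO — newest first]: 54 @ $22 + 71 @ $20 + 64 @ $16 + 14 @ $15 = $3,842
Mar 11, 167 sold [LIFO — newest first]: 167 @ $24 = $4,008
Total COGS = $3,842 + $4,008 = $7,850
Ending inventory: 106 @ $15 = $1,590

Ending inventory = $1,590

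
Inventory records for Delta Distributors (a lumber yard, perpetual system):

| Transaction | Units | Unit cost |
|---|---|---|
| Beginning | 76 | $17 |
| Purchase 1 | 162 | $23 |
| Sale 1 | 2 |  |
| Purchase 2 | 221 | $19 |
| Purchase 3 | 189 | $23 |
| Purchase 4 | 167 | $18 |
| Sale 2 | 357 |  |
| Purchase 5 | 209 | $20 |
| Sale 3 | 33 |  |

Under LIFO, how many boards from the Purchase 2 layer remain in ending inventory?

Sale 1 (2) [LIFO — newest first]: 2 @ $23 = $46
Sale 2 (357) [LIFO — newest first]: 167 @ $18 + 189 @ $23 + 1 @ $19 = $7,372
Sale 3 (33) [LIFO — newest first]: 33 @ $20 = $660
Total COGS = $46 + $7,372 + $660 = $8,078
Ending inventory: 76 @ $17 + 160 @ $23 + 220 @ $19 + 176 @ $20 = $12,672

220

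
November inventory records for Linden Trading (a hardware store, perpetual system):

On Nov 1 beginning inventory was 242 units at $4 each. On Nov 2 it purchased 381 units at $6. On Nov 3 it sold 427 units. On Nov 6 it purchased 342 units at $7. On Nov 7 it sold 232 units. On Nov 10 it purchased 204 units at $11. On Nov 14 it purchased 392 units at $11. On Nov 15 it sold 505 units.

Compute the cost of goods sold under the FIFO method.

COGS = $7,837

Nov 3, 427 sold [FIFO — oldest first]: 242 @ $4 + 185 @ $6 = $2,078
Nov 7, 232 sold [FIFO — oldest first]: 196 @ $6 + 36 @ $7 = $1,428
Nov 15, 505 sold [FIFO — oldest first]: 306 @ $7 + 199 @ $11 = $4,331
Total COGS = $2,078 + $1,428 + $4,331 = $7,837
Ending inventory: 5 @ $11 + 392 @ $11 = $4,367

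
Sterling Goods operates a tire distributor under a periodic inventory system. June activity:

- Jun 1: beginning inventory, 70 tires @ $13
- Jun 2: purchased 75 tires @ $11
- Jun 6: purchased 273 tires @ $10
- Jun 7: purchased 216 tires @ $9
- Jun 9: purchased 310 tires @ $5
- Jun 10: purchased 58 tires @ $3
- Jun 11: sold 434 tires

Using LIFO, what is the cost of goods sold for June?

COGS = $2,318

Jun 11, 434 sold [LIFO — newest first]: 58 @ $3 + 310 @ $5 + 66 @ $9 = $2,318
Ending inventory: 70 @ $13 + 75 @ $11 + 273 @ $10 + 150 @ $9 = $5,815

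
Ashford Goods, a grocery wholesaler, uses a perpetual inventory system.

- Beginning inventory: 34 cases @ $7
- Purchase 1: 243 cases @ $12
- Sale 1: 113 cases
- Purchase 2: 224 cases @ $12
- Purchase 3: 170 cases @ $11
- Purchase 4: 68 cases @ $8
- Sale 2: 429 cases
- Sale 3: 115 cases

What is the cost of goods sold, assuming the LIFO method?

Sale 1 (113) [LIFO — newest first]: 113 @ $12 = $1,356
Sale 2 (429) [LIFO — newest first]: 68 @ $8 + 170 @ $11 + 191 @ $12 = $4,706
Sale 3 (115) [LIFO — newest first]: 33 @ $12 + 82 @ $12 = $1,380
Total COGS = $1,356 + $4,706 + $1,380 = $7,442
Ending inventory: 34 @ $7 + 48 @ $12 = $814
Check: goods available $8,256 = COGS $7,442 + ending $814

COGS = $7,442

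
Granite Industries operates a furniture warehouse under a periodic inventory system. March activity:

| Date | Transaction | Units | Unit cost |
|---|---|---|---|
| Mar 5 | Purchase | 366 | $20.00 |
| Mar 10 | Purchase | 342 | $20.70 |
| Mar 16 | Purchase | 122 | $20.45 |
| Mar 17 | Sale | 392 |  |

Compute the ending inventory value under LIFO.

Ending inventory = $8,810.40

Mar 17, 392 sold [LIFO — newest first]: 122 @ $20.45 + 270 @ $20.70 = $8,083.90
Ending inventory: 366 @ $20.00 + 72 @ $20.70 = $8,810.40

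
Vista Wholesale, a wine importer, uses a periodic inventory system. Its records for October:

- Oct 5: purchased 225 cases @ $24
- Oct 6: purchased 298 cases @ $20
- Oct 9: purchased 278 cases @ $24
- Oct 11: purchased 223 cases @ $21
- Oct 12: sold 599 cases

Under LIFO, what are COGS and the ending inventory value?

Oct 12, 599 sold [LIFO — newest first]: 223 @ $21 + 278 @ $24 + 98 @ $20 = $13,315
Ending inventory: 225 @ $24 + 200 @ $20 = $9,400

COGS = $13,315; ending inventory = $9,400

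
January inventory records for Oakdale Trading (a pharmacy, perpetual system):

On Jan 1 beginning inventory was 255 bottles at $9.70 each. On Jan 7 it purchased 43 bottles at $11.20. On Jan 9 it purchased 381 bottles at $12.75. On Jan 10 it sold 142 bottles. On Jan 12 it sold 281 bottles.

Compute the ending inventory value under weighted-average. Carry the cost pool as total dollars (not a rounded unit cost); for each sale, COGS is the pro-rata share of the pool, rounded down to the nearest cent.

After Jan 1: 255 on hand, pool $2,473.50 (≈ $9.7000 each)
After Jan 7: 298 on hand, pool $2,955.10 (≈ $9.9164 each)
After Jan 9: 679 on hand, pool $7,812.85 (≈ $11.5064 each)
Jan 10, sell 142: 142/679 × $7,812.85 → $1,633.90
Jan 12, sell 281: 281/537 × $6,178.95 → $3,233.30
Total COGS = $1,633.90 + $3,233.30 = $4,867.20
Ending inventory (cost pool remaining) = $2,945.65
Check: goods available $7,812.85 = COGS $4,867.20 + ending $2,945.65

Ending inventory = $2,945.65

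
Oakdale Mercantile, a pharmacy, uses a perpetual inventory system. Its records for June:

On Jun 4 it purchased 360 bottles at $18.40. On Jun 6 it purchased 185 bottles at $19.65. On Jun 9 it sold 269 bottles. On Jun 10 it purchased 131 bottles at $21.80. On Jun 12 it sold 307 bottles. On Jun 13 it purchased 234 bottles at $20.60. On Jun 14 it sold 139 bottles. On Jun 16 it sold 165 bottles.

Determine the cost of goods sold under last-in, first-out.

COGS = $17,383.45

Jun 9, 269 sold [LIFO — newest first]: 185 @ $19.65 + 84 @ $18.40 = $5,180.85
Jun 12, 307 sold [LIFO — newest first]: 131 @ $21.80 + 176 @ $18.40 = $6,094.20
Jun 14, 139 sold [LIFO — newest first]: 139 @ $20.60 = $2,863.40
Jun 16, 165 sold [LIFO — newest first]: 95 @ $20.60 + 70 @ $18.40 = $3,245.00
Total COGS = $5,180.85 + $6,094.20 + $2,863.40 + $3,245.00 = $17,383.45
Ending inventory: 30 @ $18.40 = $552.00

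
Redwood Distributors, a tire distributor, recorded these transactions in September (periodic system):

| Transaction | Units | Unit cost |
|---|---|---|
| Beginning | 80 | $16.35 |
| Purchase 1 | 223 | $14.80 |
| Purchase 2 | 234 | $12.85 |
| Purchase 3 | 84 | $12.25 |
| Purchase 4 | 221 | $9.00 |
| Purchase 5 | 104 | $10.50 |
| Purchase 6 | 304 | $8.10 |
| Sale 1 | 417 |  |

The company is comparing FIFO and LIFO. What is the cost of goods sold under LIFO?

COGS = $3,635.40

FIFO COGS: 80 @ $16.35 + 223 @ $14.80 + 114 @ $12.85 = $6,073.30
LIFO COGS: 304 @ $8.10 + 104 @ $10.50 + 9 @ $9.00 = $3,635.40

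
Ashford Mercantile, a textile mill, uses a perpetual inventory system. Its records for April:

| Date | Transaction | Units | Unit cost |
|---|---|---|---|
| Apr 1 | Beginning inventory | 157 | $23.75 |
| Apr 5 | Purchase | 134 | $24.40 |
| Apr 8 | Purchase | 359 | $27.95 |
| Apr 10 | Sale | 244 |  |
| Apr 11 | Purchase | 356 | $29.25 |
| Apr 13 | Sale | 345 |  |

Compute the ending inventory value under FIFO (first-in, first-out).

Ending inventory = $12,117.95

Apr 10, 244 sold [FIFO — oldest first]: 157 @ $23.75 + 87 @ $24.40 = $5,851.55
Apr 13, 345 sold [FIFO — oldest first]: 47 @ $24.40 + 298 @ $27.95 = $9,475.90
Total COGS = $5,851.55 + $9,475.90 = $15,327.45
Ending inventory: 61 @ $27.95 + 356 @ $29.25 = $12,117.95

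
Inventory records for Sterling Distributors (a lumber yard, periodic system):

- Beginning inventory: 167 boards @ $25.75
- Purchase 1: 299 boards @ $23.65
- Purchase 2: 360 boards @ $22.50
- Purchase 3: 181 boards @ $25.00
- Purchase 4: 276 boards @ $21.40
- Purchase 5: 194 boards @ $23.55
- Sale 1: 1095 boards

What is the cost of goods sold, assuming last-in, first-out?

Sale 1 (1095) [LIFO — newest first]: 194 @ $23.55 + 276 @ $21.40 + 181 @ $25.00 + 360 @ $22.50 + 84 @ $23.65 = $25,086.70
Ending inventory: 167 @ $25.75 + 215 @ $23.65 = $9,385.00
Check: goods available $34,471.70 = COGS $25,086.70 + ending $9,385.00

COGS = $25,086.70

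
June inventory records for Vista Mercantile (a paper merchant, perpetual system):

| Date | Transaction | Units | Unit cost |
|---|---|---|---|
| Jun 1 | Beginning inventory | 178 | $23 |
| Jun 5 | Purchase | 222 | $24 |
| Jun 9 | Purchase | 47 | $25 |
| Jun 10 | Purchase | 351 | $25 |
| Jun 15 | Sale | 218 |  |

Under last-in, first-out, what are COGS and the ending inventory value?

COGS = $5,450; ending inventory = $13,922

Jun 15, 218 sold [LIFO — newest first]: 218 @ $25 = $5,450
Ending inventory: 178 @ $23 + 222 @ $24 + 47 @ $25 + 133 @ $25 = $13,922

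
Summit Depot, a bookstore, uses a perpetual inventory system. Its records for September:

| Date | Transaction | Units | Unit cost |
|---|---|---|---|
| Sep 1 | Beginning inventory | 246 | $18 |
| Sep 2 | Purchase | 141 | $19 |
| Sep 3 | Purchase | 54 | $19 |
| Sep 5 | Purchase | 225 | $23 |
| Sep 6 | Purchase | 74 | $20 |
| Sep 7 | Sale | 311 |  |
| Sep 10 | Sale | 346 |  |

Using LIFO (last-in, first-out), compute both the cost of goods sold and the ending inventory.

COGS = $13,294; ending inventory = $1,494

Sep 7, 311 sold [LIFO — newest first]: 74 @ $20 + 225 @ $23 + 12 @ $19 = $6,883
Sep 10, 346 sold [LIFO — newest first]: 42 @ $19 + 141 @ $19 + 163 @ $18 = $6,411
Total COGS = $6,883 + $6,411 = $13,294
Ending inventory: 83 @ $18 = $1,494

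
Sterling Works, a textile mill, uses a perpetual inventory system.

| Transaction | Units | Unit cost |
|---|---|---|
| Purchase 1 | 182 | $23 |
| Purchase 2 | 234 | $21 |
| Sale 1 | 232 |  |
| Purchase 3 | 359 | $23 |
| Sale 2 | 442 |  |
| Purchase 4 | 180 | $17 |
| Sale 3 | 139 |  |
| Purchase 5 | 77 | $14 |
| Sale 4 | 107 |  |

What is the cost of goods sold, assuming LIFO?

Sale 1 (232) [LIFO — newest first]: 232 @ $21 = $4,872
Sale 2 (442) [LIFO — newest first]: 359 @ $23 + 2 @ $21 + 81 @ $23 = $10,162
Sale 3 (139) [LIFO — newest first]: 139 @ $17 = $2,363
Sale 4 (107) [LIFO — newest first]: 77 @ $14 + 30 @ $17 = $1,588
Total COGS = $4,872 + $10,162 + $2,363 + $1,588 = $18,985
Ending inventory: 101 @ $23 + 11 @ $17 = $2,510

COGS = $18,985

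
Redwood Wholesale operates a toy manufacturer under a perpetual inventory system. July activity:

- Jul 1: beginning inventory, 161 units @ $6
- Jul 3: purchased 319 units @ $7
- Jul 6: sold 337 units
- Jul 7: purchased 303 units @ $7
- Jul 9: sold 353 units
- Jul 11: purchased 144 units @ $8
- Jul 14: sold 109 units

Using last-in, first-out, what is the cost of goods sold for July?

Jul 6, 337 sold [LIFO — newest first]: 319 @ $7 + 18 @ $6 = $2,341
Jul 9, 353 sold [LIFO — newest first]: 303 @ $7 + 50 @ $6 = $2,421
Jul 14, 109 sold [LIFO — newest first]: 109 @ $8 = $872
Total COGS = $2,341 + $2,421 + $872 = $5,634
Ending inventory: 93 @ $6 + 35 @ $8 = $838

COGS = $5,634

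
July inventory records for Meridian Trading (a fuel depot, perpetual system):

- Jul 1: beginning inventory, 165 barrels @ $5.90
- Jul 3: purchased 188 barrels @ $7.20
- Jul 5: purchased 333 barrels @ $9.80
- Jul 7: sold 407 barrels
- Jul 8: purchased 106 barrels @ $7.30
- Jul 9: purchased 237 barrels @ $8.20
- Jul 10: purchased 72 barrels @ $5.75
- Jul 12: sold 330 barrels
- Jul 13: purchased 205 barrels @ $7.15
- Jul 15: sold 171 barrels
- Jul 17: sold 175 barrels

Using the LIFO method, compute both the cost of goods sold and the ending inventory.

Jul 7, 407 sold [LIFO — newest first]: 333 @ $9.80 + 74 @ $7.20 = $3,796.20
Jul 12, 330 sold [LIFO — newest first]: 72 @ $5.75 + 237 @ $8.20 + 21 @ $7.30 = $2,510.70
Jul 15, 171 sold [LIFO — newest first]: 171 @ $7.15 = $1,222.65
Jul 17, 175 sold [LIFO — newest first]: 34 @ $7.15 + 85 @ $7.30 + 56 @ $7.20 = $1,266.80
Total COGS = $3,796.20 + $2,510.70 + $1,222.65 + $1,266.80 = $8,796.35
Ending inventory: 165 @ $5.90 + 58 @ $7.20 = $1,391.10

COGS = $8,796.35; ending inventory = $1,391.10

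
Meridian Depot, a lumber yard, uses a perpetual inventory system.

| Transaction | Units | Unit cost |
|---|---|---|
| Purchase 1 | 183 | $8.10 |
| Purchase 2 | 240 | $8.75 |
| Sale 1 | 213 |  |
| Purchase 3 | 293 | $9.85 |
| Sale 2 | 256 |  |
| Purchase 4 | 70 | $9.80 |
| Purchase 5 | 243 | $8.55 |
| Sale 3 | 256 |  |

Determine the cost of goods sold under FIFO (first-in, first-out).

COGS = $6,556.55

Sale 1 (213) [FIFO — oldest first]: 183 @ $8.10 + 30 @ $8.75 = $1,744.80
Sale 2 (256) [FIFO — oldest first]: 210 @ $8.75 + 46 @ $9.85 = $2,290.60
Sale 3 (256) [FIFO — oldest first]: 247 @ $9.85 + 9 @ $9.80 = $2,521.15
Total COGS = $1,744.80 + $2,290.60 + $2,521.15 = $6,556.55
Ending inventory: 61 @ $9.80 + 243 @ $8.55 = $2,675.45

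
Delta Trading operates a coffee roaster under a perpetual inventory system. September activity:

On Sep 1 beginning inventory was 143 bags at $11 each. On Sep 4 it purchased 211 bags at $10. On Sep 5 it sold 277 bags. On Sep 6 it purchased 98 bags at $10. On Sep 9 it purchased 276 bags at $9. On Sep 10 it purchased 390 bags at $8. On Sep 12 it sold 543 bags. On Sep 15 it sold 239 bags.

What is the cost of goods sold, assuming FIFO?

Sep 5, 277 sold [FIFO — oldest first]: 143 @ $11 + 134 @ $10 = $2,913
Sep 12, 543 sold [FIFO — oldest first]: 77 @ $10 + 98 @ $10 + 276 @ $9 + 92 @ $8 = $4,970
Sep 15, 239 sold [FIFO — oldest first]: 239 @ $8 = $1,912
Total COGS = $2,913 + $4,970 + $1,912 = $9,795
Ending inventory: 59 @ $8 = $472
Check: goods available $10,267 = COGS $9,795 + ending $472

COGS = $9,795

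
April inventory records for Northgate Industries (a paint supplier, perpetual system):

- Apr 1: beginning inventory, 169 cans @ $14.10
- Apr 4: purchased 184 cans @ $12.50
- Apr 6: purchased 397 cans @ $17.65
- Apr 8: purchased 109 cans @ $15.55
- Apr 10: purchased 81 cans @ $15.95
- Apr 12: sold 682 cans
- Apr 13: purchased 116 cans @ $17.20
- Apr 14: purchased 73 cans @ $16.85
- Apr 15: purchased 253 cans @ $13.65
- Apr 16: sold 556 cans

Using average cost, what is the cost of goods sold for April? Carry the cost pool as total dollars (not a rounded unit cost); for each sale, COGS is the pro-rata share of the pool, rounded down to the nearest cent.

After Apr 1: 169 on hand, pool $2,382.90 (≈ $14.1000 each)
After Apr 4: 353 on hand, pool $4,682.90 (≈ $13.2660 each)
After Apr 6: 750 on hand, pool $11,689.95 (≈ $15.5866 each)
After Apr 8: 859 on hand, pool $13,384.90 (≈ $15.5820 each)
After Apr 10: 940 on hand, pool $14,676.85 (≈ $15.6137 each)
Apr 12, sell 682: 682/940 × $14,676.85 → $10,648.52
After Apr 13: 374 on hand, pool $6,023.53 (≈ $16.1057 each)
After Apr 14: 447 on hand, pool $7,253.58 (≈ $16.2272 each)
After Apr 15: 700 on hand, pool $10,707.03 (≈ $15.2958 each)
Apr 16, sell 556: 556/700 × $10,707.03 → $8,504.44
Total COGS = $10,648.52 + $8,504.44 = $19,152.96
Ending inventory (cost pool remaining) = $2,202.59

COGS = $19,152.96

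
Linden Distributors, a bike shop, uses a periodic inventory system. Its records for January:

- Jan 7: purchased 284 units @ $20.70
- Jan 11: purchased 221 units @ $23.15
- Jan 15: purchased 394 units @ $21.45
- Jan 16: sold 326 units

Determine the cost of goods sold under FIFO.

COGS = $6,851.10

Jan 16, 326 sold [FIFO — oldest first]: 284 @ $20.70 + 42 @ $23.15 = $6,851.10
Ending inventory: 179 @ $23.15 + 394 @ $21.45 = $12,595.15
Check: goods available $19,446.25 = COGS $6,851.10 + ending $12,595.15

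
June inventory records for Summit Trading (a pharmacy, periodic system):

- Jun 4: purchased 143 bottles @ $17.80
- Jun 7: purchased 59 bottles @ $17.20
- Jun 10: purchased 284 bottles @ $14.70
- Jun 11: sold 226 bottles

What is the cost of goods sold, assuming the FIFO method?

COGS = $3,913.00

Jun 11, 226 sold [FIFO — oldest first]: 143 @ $17.80 + 59 @ $17.20 + 24 @ $14.70 = $3,913.00
Ending inventory: 260 @ $14.70 = $3,822.00
Check: goods available $7,735.00 = COGS $3,913.00 + ending $3,822.00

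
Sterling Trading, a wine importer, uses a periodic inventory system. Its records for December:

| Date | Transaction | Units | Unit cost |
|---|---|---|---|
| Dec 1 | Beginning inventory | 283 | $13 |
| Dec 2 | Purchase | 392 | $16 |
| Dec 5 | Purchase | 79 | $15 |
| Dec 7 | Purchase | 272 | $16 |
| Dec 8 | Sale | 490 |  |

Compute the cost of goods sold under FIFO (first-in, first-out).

Dec 8, 490 sold [FIFO — oldest first]: 283 @ $13 + 207 @ $16 = $6,991
Ending inventory: 185 @ $16 + 79 @ $15 + 272 @ $16 = $8,497
Check: goods available $15,488 = COGS $6,991 + ending $8,497

COGS = $6,991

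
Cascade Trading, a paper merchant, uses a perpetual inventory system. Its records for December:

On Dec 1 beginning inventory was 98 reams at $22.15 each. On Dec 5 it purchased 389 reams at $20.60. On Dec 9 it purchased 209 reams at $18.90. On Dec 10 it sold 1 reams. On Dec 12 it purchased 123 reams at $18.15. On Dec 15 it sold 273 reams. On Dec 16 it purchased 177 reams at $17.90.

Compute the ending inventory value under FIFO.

Dec 10, 1 sold [FIFO — oldest first]: 1 @ $22.15 = $22.15
Dec 15, 273 sold [FIFO — oldest first]: 97 @ $22.15 + 176 @ $20.60 = $5,774.15
Total COGS = $22.15 + $5,774.15 = $5,796.30
Ending inventory: 213 @ $20.60 + 209 @ $18.90 + 123 @ $18.15 + 177 @ $17.90 = $13,738.65

Ending inventory = $13,738.65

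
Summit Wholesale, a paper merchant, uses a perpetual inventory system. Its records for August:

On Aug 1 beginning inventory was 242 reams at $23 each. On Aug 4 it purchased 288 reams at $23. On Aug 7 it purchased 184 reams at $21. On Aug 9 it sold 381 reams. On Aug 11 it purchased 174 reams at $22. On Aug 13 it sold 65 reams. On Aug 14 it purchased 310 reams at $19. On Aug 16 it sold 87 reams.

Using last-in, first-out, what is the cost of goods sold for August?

Aug 9, 381 sold [LIFO — newest first]: 184 @ $21 + 197 @ $23 = $8,395
Aug 13, 65 sold [LIFO — newest first]: 65 @ $22 = $1,430
Aug 16, 87 sold [LIFO — newest first]: 87 @ $19 = $1,653
Total COGS = $8,395 + $1,430 + $1,653 = $11,478
Ending inventory: 242 @ $23 + 91 @ $23 + 109 @ $22 + 223 @ $19 = $14,294
Check: goods available $25,772 = COGS $11,478 + ending $14,294

COGS = $11,478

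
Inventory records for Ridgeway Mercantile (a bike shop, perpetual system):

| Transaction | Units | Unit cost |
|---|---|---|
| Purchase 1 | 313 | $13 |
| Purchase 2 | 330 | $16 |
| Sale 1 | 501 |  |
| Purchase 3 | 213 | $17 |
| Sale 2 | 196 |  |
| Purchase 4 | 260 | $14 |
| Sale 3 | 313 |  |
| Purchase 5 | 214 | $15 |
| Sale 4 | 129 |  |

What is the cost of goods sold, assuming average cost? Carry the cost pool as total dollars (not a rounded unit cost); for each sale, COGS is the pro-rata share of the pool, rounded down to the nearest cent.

COGS = $16,969.86

After Purchase 1: 313 on hand, pool $4,069.00 (≈ $13.0000 each)
After Purchase 2: 643 on hand, pool $9,349.00 (≈ $14.5397 each)
Sale 1, sell 501: 501/643 × $9,349.00 → $7,284.36
After Purchase 3: 355 on hand, pool $5,685.64 (≈ $16.0159 each)
Sale 2, sell 196: 196/355 × $5,685.64 → $3,139.11
After Purchase 4: 419 on hand, pool $6,186.53 (≈ $14.7650 each)
Sale 3, sell 313: 313/419 × $6,186.53 → $4,621.44
After Purchase 5: 320 on hand, pool $4,775.09 (≈ $14.9222 each)
Sale 4, sell 129: 129/320 × $4,775.09 → $1,924.95
Total COGS = $7,284.36 + $3,139.11 + $4,621.44 + $1,924.95 = $16,969.86
Ending inventory (cost pool remaining) = $2,850.14
Check: goods available $19,820.00 = COGS $16,969.86 + ending $2,850.14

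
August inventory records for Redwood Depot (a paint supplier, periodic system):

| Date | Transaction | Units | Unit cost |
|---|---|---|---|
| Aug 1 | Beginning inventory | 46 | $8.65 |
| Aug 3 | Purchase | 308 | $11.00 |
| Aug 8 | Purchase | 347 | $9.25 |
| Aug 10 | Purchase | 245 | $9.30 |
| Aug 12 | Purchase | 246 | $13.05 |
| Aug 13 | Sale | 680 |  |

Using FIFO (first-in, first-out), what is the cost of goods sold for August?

COGS = $6,801.40

Aug 13, 680 sold [FIFO — oldest first]: 46 @ $8.65 + 308 @ $11.00 + 326 @ $9.25 = $6,801.40
Ending inventory: 21 @ $9.25 + 245 @ $9.30 + 246 @ $13.05 = $5,683.05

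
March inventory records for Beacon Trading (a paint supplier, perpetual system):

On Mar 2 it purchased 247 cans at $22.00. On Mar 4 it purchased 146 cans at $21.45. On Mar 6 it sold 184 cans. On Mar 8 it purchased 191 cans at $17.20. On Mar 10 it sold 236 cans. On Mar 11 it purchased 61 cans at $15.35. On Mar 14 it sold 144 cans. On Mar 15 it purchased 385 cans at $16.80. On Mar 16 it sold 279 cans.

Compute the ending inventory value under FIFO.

Mar 6, 184 sold [FIFO — oldest first]: 184 @ $22.00 = $4,048.00
Mar 10, 236 sold [FIFO — oldest first]: 63 @ $22.00 + 146 @ $21.45 + 27 @ $17.20 = $4,982.10
Mar 14, 144 sold [FIFO — oldest first]: 144 @ $17.20 = $2,476.80
Mar 16, 279 sold [FIFO — oldest first]: 20 @ $17.20 + 61 @ $15.35 + 198 @ $16.80 = $4,606.75
Total COGS = $4,048.00 + $4,982.10 + $2,476.80 + $4,606.75 = $16,113.65
Ending inventory: 187 @ $16.80 = $3,141.60

Ending inventory = $3,141.60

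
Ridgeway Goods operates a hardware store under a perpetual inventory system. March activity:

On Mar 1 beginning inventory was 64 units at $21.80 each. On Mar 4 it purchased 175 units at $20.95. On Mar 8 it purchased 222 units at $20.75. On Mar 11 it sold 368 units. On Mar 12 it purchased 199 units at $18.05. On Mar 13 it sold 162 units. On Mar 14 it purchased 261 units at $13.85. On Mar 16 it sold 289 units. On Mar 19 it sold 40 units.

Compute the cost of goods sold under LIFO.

Mar 11, 368 sold [LIFO — newest first]: 222 @ $20.75 + 146 @ $20.95 = $7,665.20
Mar 13, 162 sold [LIFO — newest first]: 162 @ $18.05 = $2,924.10
Mar 16, 289 sold [LIFO — newest first]: 261 @ $13.85 + 28 @ $18.05 = $4,120.25
Mar 19, 40 sold [LIFO — newest first]: 9 @ $18.05 + 29 @ $20.95 + 2 @ $21.80 = $813.60
Total COGS = $7,665.20 + $2,924.10 + $4,120.25 + $813.60 = $15,523.15
Ending inventory: 62 @ $21.80 = $1,351.60

COGS = $15,523.15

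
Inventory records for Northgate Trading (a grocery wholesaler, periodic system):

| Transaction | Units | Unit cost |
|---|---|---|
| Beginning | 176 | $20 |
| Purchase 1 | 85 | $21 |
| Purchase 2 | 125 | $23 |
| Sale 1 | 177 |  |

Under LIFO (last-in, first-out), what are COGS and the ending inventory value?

COGS = $3,967; ending inventory = $4,213

Sale 1 (177) [LIFO — newest first]: 125 @ $23 + 52 @ $21 = $3,967
Ending inventory: 176 @ $20 + 33 @ $21 = $4,213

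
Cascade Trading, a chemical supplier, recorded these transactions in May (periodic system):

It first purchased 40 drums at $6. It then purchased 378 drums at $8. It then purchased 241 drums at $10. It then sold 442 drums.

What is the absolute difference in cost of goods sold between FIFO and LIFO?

FIFO COGS: 40 @ $6 + 378 @ $8 + 24 @ $10 = $3,504
LIFO COGS: 241 @ $10 + 201 @ $8 = $4,018
Difference = |$3,504 − $4,018| = $514

$514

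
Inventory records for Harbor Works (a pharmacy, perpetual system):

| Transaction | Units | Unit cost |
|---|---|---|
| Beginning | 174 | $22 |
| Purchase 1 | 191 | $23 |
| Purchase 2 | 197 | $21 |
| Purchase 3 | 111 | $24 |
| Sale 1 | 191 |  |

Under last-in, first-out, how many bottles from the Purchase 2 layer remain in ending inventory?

117

Sale 1 (191) [LIFO — newest first]: 111 @ $24 + 80 @ $21 = $4,344
Ending inventory: 174 @ $22 + 191 @ $23 + 117 @ $21 = $10,678
Check: goods available $15,022 = COGS $4,344 + ending $10,678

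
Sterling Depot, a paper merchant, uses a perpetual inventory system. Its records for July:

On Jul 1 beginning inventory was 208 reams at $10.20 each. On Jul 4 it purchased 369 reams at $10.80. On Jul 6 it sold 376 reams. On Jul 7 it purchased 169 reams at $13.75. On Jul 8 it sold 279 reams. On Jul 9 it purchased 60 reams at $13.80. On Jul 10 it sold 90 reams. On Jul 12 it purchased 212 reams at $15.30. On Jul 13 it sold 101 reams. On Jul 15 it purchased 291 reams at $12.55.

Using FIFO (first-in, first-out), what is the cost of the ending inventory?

Ending inventory = $6,283.65

Jul 6, 376 sold [FIFO — oldest first]: 208 @ $10.20 + 168 @ $10.80 = $3,936.00
Jul 8, 279 sold [FIFO — oldest first]: 201 @ $10.80 + 78 @ $13.75 = $3,243.30
Jul 10, 90 sold [FIFO — oldest first]: 90 @ $13.75 = $1,237.50
Jul 13, 101 sold [FIFO — oldest first]: 1 @ $13.75 + 60 @ $13.80 + 40 @ $15.30 = $1,453.75
Total COGS = $3,936.00 + $3,243.30 + $1,237.50 + $1,453.75 = $9,870.55
Ending inventory: 172 @ $15.30 + 291 @ $12.55 = $6,283.65
Check: goods available $16,154.20 = COGS $9,870.55 + ending $6,283.65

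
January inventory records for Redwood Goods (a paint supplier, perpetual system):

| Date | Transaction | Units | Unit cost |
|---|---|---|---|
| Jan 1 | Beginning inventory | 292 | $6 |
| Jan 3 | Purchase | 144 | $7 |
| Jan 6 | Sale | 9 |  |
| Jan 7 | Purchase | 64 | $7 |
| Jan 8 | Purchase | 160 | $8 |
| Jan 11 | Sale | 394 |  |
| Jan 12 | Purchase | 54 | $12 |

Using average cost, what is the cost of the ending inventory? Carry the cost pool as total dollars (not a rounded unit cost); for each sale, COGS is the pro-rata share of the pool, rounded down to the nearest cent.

After Jan 1: 292 on hand, pool $1,752.00 (≈ $6.0000 each)
After Jan 3: 436 on hand, pool $2,760.00 (≈ $6.3303 each)
Jan 6, sell 9: 9/436 × $2,760.00 → $56.97
After Jan 7: 491 on hand, pool $3,151.03 (≈ $6.4176 each)
After Jan 8: 651 on hand, pool $4,431.03 (≈ $6.8065 each)
Jan 11, sell 394: 394/651 × $4,431.03 → $2,681.76
After Jan 12: 311 on hand, pool $2,397.27 (≈ $7.7083 each)
Total COGS = $56.97 + $2,681.76 = $2,738.73
Ending inventory (cost pool remaining) = $2,397.27

Ending inventory = $2,397.27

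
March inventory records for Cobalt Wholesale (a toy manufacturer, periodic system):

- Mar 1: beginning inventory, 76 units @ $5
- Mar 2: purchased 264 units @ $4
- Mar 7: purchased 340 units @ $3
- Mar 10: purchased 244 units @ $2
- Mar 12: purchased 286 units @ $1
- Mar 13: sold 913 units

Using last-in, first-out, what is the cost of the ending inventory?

Ending inventory = $1,264

Mar 13, 913 sold [LIFO — newest first]: 286 @ $1 + 244 @ $2 + 340 @ $3 + 43 @ $4 = $1,966
Ending inventory: 76 @ $5 + 221 @ $4 = $1,264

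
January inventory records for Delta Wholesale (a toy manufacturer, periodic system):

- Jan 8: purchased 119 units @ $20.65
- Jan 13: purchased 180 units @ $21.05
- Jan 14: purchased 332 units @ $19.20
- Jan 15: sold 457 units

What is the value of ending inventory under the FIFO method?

Ending inventory = $3,340.80

Jan 15, 457 sold [FIFO — oldest first]: 119 @ $20.65 + 180 @ $21.05 + 158 @ $19.20 = $9,279.95
Ending inventory: 174 @ $19.20 = $3,340.80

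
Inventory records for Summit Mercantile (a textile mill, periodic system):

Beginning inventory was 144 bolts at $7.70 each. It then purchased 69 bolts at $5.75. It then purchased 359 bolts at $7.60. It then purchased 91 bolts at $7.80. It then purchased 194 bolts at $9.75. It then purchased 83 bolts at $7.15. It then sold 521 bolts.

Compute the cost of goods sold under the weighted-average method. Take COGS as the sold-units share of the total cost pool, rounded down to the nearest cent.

COGS = $4,117.39

Sale 1, sell 521: 521/940 × $7,428.70 → $4,117.39
Ending inventory (cost pool remaining) = $3,311.31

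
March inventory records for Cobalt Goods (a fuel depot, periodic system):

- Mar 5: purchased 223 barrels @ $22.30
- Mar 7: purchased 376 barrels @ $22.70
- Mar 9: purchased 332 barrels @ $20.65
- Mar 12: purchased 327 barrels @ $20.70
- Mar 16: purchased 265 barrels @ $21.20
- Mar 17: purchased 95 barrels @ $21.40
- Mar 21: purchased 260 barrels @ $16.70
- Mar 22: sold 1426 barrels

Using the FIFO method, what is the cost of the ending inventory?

Ending inventory = $8,431.40

Mar 22, 1426 sold [FIFO — oldest first]: 223 @ $22.30 + 376 @ $22.70 + 332 @ $20.65 + 327 @ $20.70 + 168 @ $21.20 = $30,694.40
Ending inventory: 97 @ $21.20 + 95 @ $21.40 + 260 @ $16.70 = $8,431.40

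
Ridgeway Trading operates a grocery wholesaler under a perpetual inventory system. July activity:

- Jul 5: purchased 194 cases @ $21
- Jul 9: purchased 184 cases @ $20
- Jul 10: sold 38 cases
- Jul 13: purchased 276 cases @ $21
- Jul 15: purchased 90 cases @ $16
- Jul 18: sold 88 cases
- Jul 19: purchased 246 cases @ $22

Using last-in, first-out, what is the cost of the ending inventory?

Ending inventory = $18,234

Jul 10, 38 sold [LIFO — newest first]: 38 @ $20 = $760
Jul 18, 88 sold [LIFO — newest first]: 88 @ $16 = $1,408
Total COGS = $760 + $1,408 = $2,168
Ending inventory: 194 @ $21 + 146 @ $20 + 276 @ $21 + 2 @ $16 + 246 @ $22 = $18,234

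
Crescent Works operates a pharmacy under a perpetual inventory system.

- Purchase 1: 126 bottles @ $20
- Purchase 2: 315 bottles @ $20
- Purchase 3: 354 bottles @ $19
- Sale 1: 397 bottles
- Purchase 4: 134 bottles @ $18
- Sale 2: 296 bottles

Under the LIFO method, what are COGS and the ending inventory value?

Sale 1 (397) [LIFO — newest first]: 354 @ $19 + 43 @ $20 = $7,586
Sale 2 (296) [LIFO — newest first]: 134 @ $18 + 162 @ $20 = $5,652
Total COGS = $7,586 + $5,652 = $13,238
Ending inventory: 126 @ $20 + 110 @ $20 = $4,720
Check: goods available $17,958 = COGS $13,238 + ending $4,720

COGS = $13,238; ending inventory = $4,720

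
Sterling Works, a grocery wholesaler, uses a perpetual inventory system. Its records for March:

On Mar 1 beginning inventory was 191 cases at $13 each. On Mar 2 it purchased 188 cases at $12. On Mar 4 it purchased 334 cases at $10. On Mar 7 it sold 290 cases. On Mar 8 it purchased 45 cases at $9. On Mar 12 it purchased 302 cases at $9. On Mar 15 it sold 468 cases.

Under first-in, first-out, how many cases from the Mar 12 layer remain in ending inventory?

302

Mar 7, 290 sold [FIFO — oldest first]: 191 @ $13 + 99 @ $12 = $3,671
Mar 15, 468 sold [FIFO — oldest first]: 89 @ $12 + 334 @ $10 + 45 @ $9 = $4,813
Total COGS = $3,671 + $4,813 = $8,484
Ending inventory: 302 @ $9 = $2,718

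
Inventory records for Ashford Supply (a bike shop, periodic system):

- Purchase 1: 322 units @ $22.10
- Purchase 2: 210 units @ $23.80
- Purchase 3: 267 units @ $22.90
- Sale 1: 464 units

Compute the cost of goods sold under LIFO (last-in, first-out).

COGS = $10,802.90

Sale 1 (464) [LIFO — newest first]: 267 @ $22.90 + 197 @ $23.80 = $10,802.90
Ending inventory: 322 @ $22.10 + 13 @ $23.80 = $7,425.60
Check: goods available $18,228.50 = COGS $10,802.90 + ending $7,425.60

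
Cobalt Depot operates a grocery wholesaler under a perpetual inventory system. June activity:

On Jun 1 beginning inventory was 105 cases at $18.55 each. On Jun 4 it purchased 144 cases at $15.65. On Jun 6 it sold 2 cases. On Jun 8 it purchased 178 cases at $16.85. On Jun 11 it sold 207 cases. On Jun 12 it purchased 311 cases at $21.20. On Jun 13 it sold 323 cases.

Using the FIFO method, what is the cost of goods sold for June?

Jun 6, 2 sold [FIFO — oldest first]: 2 @ $18.55 = $37.10
Jun 11, 207 sold [FIFO — oldest first]: 103 @ $18.55 + 104 @ $15.65 = $3,538.25
Jun 13, 323 sold [FIFO — oldest first]: 40 @ $15.65 + 178 @ $16.85 + 105 @ $21.20 = $5,851.30
Total COGS = $37.10 + $3,538.25 + $5,851.30 = $9,426.65
Ending inventory: 206 @ $21.20 = $4,367.20
Check: goods available $13,793.85 = COGS $9,426.65 + ending $4,367.20

COGS = $9,426.65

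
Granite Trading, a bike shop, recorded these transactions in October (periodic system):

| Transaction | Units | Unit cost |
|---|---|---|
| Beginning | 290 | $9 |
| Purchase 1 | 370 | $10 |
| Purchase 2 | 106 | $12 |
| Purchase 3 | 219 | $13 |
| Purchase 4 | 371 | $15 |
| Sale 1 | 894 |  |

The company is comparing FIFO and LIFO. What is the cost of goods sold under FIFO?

FIFO COGS: 290 @ $9 + 370 @ $10 + 106 @ $12 + 128 @ $13 = $9,246
LIFO COGS: 371 @ $15 + 219 @ $13 + 106 @ $12 + 198 @ $10 = $11,664

COGS = $9,246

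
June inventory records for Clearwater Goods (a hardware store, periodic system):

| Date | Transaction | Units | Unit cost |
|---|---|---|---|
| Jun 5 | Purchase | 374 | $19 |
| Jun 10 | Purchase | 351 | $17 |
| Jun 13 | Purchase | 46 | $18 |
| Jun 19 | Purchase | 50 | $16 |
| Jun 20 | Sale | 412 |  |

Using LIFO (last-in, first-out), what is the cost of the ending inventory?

Ending inventory = $7,701

Jun 20, 412 sold [LIFO — newest first]: 50 @ $16 + 46 @ $18 + 316 @ $17 = $7,000
Ending inventory: 374 @ $19 + 35 @ $17 = $7,701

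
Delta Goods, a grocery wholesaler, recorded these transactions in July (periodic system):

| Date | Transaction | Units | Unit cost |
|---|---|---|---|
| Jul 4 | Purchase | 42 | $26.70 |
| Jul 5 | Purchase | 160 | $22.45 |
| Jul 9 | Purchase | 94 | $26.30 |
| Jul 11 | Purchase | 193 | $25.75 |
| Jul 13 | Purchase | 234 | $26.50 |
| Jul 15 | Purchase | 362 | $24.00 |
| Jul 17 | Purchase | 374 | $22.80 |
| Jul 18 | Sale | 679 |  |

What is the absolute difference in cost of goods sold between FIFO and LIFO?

FIFO COGS: 42 @ $26.70 + 160 @ $22.45 + 94 @ $26.30 + 193 @ $25.75 + 190 @ $26.50 = $17,190.35
LIFO COGS: 374 @ $22.80 + 305 @ $24.00 = $15,847.20
Difference = |$17,190.35 − $15,847.20| = $1,343.15

$1,343.15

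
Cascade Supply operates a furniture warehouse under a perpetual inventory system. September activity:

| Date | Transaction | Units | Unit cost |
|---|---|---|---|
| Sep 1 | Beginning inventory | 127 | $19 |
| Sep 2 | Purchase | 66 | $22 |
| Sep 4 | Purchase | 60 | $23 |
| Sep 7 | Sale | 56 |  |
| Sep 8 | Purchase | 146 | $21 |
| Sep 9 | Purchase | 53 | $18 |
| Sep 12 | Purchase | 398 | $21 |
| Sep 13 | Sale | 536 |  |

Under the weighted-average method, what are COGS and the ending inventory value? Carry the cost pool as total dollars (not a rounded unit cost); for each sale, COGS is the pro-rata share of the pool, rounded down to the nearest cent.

COGS = $12,273.86; ending inventory = $5,349.14

After Sep 1: 127 on hand, pool $2,413.00 (≈ $19.0000 each)
After Sep 2: 193 on hand, pool $3,865.00 (≈ $20.0259 each)
After Sep 4: 253 on hand, pool $5,245.00 (≈ $20.7312 each)
Sep 7, sell 56: 56/253 × $5,245.00 → $1,160.94
After Sep 8: 343 on hand, pool $7,150.06 (≈ $20.8457 each)
After Sep 9: 396 on hand, pool $8,104.06 (≈ $20.4648 each)
After Sep 12: 794 on hand, pool $16,462.06 (≈ $20.7331 each)
Sep 13, sell 536: 536/794 × $16,462.06 → $11,112.92
Total COGS = $1,160.94 + $11,112.92 = $12,273.86
Ending inventory (cost pool remaining) = $5,349.14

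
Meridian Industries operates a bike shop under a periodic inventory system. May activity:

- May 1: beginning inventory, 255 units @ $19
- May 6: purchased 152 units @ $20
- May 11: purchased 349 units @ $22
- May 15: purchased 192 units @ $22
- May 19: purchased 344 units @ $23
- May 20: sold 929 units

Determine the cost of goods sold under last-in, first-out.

May 20, 929 sold [LIFO — newest first]: 344 @ $23 + 192 @ $22 + 349 @ $22 + 44 @ $20 = $20,694
Ending inventory: 255 @ $19 + 108 @ $20 = $7,005
Check: goods available $27,699 = COGS $20,694 + ending $7,005

COGS = $20,694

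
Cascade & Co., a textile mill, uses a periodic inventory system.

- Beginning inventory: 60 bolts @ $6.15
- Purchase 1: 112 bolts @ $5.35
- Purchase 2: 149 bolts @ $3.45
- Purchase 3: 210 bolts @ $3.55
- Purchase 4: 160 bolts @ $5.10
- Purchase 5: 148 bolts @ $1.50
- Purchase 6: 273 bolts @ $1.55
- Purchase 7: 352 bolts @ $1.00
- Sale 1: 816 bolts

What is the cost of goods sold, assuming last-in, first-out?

COGS = $1,216.45

Sale 1 (816) [LIFO — newest first]: 352 @ $1.00 + 273 @ $1.55 + 148 @ $1.50 + 43 @ $5.10 = $1,216.45
Ending inventory: 60 @ $6.15 + 112 @ $5.35 + 149 @ $3.45 + 210 @ $3.55 + 117 @ $5.10 = $2,824.45
Check: goods available $4,040.90 = COGS $1,216.45 + ending $2,824.45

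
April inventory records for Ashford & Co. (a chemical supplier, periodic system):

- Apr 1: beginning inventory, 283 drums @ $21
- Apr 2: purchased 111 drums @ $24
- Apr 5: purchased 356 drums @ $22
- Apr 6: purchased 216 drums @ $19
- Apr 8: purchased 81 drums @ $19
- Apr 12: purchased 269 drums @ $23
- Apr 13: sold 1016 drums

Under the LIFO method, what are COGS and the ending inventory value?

Apr 13, 1016 sold [LIFO — newest first]: 269 @ $23 + 81 @ $19 + 216 @ $19 + 356 @ $22 + 94 @ $24 = $21,918
Ending inventory: 283 @ $21 + 17 @ $24 = $6,351
Check: goods available $28,269 = COGS $21,918 + ending $6,351

COGS = $21,918; ending inventory = $6,351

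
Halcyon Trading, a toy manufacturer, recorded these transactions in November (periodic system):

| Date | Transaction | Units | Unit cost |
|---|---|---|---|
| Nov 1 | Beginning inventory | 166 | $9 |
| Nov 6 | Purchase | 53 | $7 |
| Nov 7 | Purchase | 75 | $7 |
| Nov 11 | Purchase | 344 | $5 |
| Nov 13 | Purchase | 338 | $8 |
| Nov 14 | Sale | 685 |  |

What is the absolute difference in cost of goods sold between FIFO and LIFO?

$41

FIFO COGS: 166 @ $9 + 53 @ $7 + 75 @ $7 + 344 @ $5 + 47 @ $8 = $4,486
LIFO COGS: 338 @ $8 + 344 @ $5 + 3 @ $7 = $4,445
Difference = |$4,486 − $4,445| = $41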